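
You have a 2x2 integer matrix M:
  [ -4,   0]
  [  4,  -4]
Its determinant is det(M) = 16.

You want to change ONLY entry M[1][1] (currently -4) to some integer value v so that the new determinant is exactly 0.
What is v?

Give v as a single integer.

Answer: 0

Derivation:
det is linear in entry M[1][1]: det = old_det + (v - -4) * C_11
Cofactor C_11 = -4
Want det = 0: 16 + (v - -4) * -4 = 0
  (v - -4) = -16 / -4 = 4
  v = -4 + (4) = 0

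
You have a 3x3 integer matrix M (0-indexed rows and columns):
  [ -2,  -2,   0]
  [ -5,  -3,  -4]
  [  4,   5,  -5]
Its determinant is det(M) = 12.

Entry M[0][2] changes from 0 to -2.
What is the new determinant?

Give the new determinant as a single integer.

det is linear in row 0: changing M[0][2] by delta changes det by delta * cofactor(0,2).
Cofactor C_02 = (-1)^(0+2) * minor(0,2) = -13
Entry delta = -2 - 0 = -2
Det delta = -2 * -13 = 26
New det = 12 + 26 = 38

Answer: 38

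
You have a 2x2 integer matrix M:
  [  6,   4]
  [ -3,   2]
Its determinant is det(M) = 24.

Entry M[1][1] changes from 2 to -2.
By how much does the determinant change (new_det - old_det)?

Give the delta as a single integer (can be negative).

Cofactor C_11 = 6
Entry delta = -2 - 2 = -4
Det delta = entry_delta * cofactor = -4 * 6 = -24

Answer: -24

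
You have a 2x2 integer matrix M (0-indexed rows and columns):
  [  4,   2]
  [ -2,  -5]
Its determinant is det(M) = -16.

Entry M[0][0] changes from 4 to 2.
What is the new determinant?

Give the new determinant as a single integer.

Answer: -6

Derivation:
det is linear in row 0: changing M[0][0] by delta changes det by delta * cofactor(0,0).
Cofactor C_00 = (-1)^(0+0) * minor(0,0) = -5
Entry delta = 2 - 4 = -2
Det delta = -2 * -5 = 10
New det = -16 + 10 = -6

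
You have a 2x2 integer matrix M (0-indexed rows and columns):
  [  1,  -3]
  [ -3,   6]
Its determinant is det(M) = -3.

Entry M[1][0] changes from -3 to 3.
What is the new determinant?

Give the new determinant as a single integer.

Answer: 15

Derivation:
det is linear in row 1: changing M[1][0] by delta changes det by delta * cofactor(1,0).
Cofactor C_10 = (-1)^(1+0) * minor(1,0) = 3
Entry delta = 3 - -3 = 6
Det delta = 6 * 3 = 18
New det = -3 + 18 = 15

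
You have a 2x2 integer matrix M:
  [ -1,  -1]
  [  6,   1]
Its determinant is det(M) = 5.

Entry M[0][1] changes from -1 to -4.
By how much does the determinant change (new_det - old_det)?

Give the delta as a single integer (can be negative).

Answer: 18

Derivation:
Cofactor C_01 = -6
Entry delta = -4 - -1 = -3
Det delta = entry_delta * cofactor = -3 * -6 = 18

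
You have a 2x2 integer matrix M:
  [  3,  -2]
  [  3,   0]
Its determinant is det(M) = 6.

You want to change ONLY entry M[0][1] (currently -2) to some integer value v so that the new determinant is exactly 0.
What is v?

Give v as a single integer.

Answer: 0

Derivation:
det is linear in entry M[0][1]: det = old_det + (v - -2) * C_01
Cofactor C_01 = -3
Want det = 0: 6 + (v - -2) * -3 = 0
  (v - -2) = -6 / -3 = 2
  v = -2 + (2) = 0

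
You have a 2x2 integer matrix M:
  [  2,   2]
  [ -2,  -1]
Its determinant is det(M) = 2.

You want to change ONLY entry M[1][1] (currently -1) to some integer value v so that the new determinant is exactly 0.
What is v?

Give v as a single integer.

Answer: -2

Derivation:
det is linear in entry M[1][1]: det = old_det + (v - -1) * C_11
Cofactor C_11 = 2
Want det = 0: 2 + (v - -1) * 2 = 0
  (v - -1) = -2 / 2 = -1
  v = -1 + (-1) = -2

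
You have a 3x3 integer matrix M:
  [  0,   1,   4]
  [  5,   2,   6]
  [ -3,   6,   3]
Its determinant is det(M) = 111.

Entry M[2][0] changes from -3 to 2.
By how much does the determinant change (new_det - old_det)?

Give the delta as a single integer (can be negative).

Cofactor C_20 = -2
Entry delta = 2 - -3 = 5
Det delta = entry_delta * cofactor = 5 * -2 = -10

Answer: -10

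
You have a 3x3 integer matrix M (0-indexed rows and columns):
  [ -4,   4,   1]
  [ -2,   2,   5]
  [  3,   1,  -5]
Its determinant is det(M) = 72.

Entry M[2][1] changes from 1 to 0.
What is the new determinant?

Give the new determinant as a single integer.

det is linear in row 2: changing M[2][1] by delta changes det by delta * cofactor(2,1).
Cofactor C_21 = (-1)^(2+1) * minor(2,1) = 18
Entry delta = 0 - 1 = -1
Det delta = -1 * 18 = -18
New det = 72 + -18 = 54

Answer: 54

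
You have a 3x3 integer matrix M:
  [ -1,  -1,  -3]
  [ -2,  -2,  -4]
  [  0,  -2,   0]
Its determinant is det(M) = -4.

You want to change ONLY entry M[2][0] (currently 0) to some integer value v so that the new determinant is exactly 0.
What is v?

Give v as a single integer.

det is linear in entry M[2][0]: det = old_det + (v - 0) * C_20
Cofactor C_20 = -2
Want det = 0: -4 + (v - 0) * -2 = 0
  (v - 0) = 4 / -2 = -2
  v = 0 + (-2) = -2

Answer: -2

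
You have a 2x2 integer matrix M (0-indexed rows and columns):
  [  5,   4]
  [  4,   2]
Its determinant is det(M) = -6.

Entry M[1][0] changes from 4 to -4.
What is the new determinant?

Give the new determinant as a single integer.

det is linear in row 1: changing M[1][0] by delta changes det by delta * cofactor(1,0).
Cofactor C_10 = (-1)^(1+0) * minor(1,0) = -4
Entry delta = -4 - 4 = -8
Det delta = -8 * -4 = 32
New det = -6 + 32 = 26

Answer: 26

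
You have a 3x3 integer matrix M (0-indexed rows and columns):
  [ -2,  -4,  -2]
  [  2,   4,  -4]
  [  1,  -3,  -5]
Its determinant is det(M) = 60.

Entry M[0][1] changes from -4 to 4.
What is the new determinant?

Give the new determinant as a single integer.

Answer: 108

Derivation:
det is linear in row 0: changing M[0][1] by delta changes det by delta * cofactor(0,1).
Cofactor C_01 = (-1)^(0+1) * minor(0,1) = 6
Entry delta = 4 - -4 = 8
Det delta = 8 * 6 = 48
New det = 60 + 48 = 108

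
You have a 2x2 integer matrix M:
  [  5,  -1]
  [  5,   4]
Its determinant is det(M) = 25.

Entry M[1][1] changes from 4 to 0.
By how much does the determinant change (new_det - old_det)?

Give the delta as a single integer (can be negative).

Answer: -20

Derivation:
Cofactor C_11 = 5
Entry delta = 0 - 4 = -4
Det delta = entry_delta * cofactor = -4 * 5 = -20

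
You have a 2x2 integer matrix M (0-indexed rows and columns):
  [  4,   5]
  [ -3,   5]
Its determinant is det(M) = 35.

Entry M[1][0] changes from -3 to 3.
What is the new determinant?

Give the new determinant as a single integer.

Answer: 5

Derivation:
det is linear in row 1: changing M[1][0] by delta changes det by delta * cofactor(1,0).
Cofactor C_10 = (-1)^(1+0) * minor(1,0) = -5
Entry delta = 3 - -3 = 6
Det delta = 6 * -5 = -30
New det = 35 + -30 = 5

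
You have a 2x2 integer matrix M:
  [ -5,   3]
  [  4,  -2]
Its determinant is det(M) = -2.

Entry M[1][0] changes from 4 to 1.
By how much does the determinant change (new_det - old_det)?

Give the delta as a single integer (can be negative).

Cofactor C_10 = -3
Entry delta = 1 - 4 = -3
Det delta = entry_delta * cofactor = -3 * -3 = 9

Answer: 9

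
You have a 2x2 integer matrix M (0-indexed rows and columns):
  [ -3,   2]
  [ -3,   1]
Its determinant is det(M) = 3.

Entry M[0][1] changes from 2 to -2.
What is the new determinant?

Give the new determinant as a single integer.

det is linear in row 0: changing M[0][1] by delta changes det by delta * cofactor(0,1).
Cofactor C_01 = (-1)^(0+1) * minor(0,1) = 3
Entry delta = -2 - 2 = -4
Det delta = -4 * 3 = -12
New det = 3 + -12 = -9

Answer: -9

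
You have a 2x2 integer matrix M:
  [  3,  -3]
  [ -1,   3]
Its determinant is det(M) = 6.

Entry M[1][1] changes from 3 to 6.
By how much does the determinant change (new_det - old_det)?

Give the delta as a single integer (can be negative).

Answer: 9

Derivation:
Cofactor C_11 = 3
Entry delta = 6 - 3 = 3
Det delta = entry_delta * cofactor = 3 * 3 = 9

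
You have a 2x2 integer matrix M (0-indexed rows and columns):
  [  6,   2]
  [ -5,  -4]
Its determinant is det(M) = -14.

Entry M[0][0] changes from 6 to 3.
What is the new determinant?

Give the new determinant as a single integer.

Answer: -2

Derivation:
det is linear in row 0: changing M[0][0] by delta changes det by delta * cofactor(0,0).
Cofactor C_00 = (-1)^(0+0) * minor(0,0) = -4
Entry delta = 3 - 6 = -3
Det delta = -3 * -4 = 12
New det = -14 + 12 = -2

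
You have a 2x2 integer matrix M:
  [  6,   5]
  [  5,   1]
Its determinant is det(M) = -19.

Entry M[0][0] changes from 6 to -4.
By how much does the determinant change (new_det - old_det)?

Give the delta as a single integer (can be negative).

Cofactor C_00 = 1
Entry delta = -4 - 6 = -10
Det delta = entry_delta * cofactor = -10 * 1 = -10

Answer: -10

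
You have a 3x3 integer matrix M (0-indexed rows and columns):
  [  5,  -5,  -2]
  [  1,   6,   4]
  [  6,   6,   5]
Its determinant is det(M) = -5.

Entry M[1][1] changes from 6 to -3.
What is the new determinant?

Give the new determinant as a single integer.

Answer: -338

Derivation:
det is linear in row 1: changing M[1][1] by delta changes det by delta * cofactor(1,1).
Cofactor C_11 = (-1)^(1+1) * minor(1,1) = 37
Entry delta = -3 - 6 = -9
Det delta = -9 * 37 = -333
New det = -5 + -333 = -338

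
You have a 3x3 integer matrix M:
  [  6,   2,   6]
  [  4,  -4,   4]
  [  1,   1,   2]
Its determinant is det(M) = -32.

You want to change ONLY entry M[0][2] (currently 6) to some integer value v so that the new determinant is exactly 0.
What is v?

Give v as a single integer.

det is linear in entry M[0][2]: det = old_det + (v - 6) * C_02
Cofactor C_02 = 8
Want det = 0: -32 + (v - 6) * 8 = 0
  (v - 6) = 32 / 8 = 4
  v = 6 + (4) = 10

Answer: 10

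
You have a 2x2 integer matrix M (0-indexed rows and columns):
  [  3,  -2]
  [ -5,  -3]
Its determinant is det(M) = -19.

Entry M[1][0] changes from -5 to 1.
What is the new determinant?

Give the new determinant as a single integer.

det is linear in row 1: changing M[1][0] by delta changes det by delta * cofactor(1,0).
Cofactor C_10 = (-1)^(1+0) * minor(1,0) = 2
Entry delta = 1 - -5 = 6
Det delta = 6 * 2 = 12
New det = -19 + 12 = -7

Answer: -7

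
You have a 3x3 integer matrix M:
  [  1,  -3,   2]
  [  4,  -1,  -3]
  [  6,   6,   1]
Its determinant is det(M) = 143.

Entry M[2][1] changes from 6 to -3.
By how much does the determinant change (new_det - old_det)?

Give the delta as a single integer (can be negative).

Cofactor C_21 = 11
Entry delta = -3 - 6 = -9
Det delta = entry_delta * cofactor = -9 * 11 = -99

Answer: -99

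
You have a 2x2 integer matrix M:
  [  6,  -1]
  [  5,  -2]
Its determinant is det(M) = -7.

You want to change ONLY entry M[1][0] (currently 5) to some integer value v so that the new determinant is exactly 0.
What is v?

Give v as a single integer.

Answer: 12

Derivation:
det is linear in entry M[1][0]: det = old_det + (v - 5) * C_10
Cofactor C_10 = 1
Want det = 0: -7 + (v - 5) * 1 = 0
  (v - 5) = 7 / 1 = 7
  v = 5 + (7) = 12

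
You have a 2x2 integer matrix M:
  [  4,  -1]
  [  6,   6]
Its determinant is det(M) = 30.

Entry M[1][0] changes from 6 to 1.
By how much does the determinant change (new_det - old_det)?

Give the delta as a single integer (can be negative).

Cofactor C_10 = 1
Entry delta = 1 - 6 = -5
Det delta = entry_delta * cofactor = -5 * 1 = -5

Answer: -5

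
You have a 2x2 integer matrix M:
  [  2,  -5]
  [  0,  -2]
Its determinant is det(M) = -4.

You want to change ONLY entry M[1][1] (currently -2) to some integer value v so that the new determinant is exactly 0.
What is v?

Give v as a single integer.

det is linear in entry M[1][1]: det = old_det + (v - -2) * C_11
Cofactor C_11 = 2
Want det = 0: -4 + (v - -2) * 2 = 0
  (v - -2) = 4 / 2 = 2
  v = -2 + (2) = 0

Answer: 0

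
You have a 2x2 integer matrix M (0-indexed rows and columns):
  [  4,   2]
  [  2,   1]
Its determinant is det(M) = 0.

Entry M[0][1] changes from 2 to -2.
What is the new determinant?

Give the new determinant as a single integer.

det is linear in row 0: changing M[0][1] by delta changes det by delta * cofactor(0,1).
Cofactor C_01 = (-1)^(0+1) * minor(0,1) = -2
Entry delta = -2 - 2 = -4
Det delta = -4 * -2 = 8
New det = 0 + 8 = 8

Answer: 8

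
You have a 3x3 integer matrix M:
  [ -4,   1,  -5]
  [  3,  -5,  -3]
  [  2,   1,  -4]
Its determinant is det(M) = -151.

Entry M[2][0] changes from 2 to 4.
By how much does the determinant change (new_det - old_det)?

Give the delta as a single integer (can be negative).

Answer: -56

Derivation:
Cofactor C_20 = -28
Entry delta = 4 - 2 = 2
Det delta = entry_delta * cofactor = 2 * -28 = -56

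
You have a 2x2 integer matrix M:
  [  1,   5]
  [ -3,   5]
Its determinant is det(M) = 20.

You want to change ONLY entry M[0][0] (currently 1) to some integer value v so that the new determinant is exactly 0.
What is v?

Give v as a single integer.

det is linear in entry M[0][0]: det = old_det + (v - 1) * C_00
Cofactor C_00 = 5
Want det = 0: 20 + (v - 1) * 5 = 0
  (v - 1) = -20 / 5 = -4
  v = 1 + (-4) = -3

Answer: -3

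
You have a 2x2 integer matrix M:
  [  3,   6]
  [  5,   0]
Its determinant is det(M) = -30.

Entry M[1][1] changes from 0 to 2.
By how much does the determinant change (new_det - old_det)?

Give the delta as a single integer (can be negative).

Cofactor C_11 = 3
Entry delta = 2 - 0 = 2
Det delta = entry_delta * cofactor = 2 * 3 = 6

Answer: 6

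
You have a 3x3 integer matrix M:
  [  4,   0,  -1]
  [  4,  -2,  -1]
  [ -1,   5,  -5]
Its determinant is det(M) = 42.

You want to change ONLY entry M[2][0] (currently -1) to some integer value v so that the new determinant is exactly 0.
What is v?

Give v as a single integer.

Answer: 20

Derivation:
det is linear in entry M[2][0]: det = old_det + (v - -1) * C_20
Cofactor C_20 = -2
Want det = 0: 42 + (v - -1) * -2 = 0
  (v - -1) = -42 / -2 = 21
  v = -1 + (21) = 20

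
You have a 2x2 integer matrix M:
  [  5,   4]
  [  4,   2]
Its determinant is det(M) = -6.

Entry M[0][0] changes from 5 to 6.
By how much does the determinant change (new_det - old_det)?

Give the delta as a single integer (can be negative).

Answer: 2

Derivation:
Cofactor C_00 = 2
Entry delta = 6 - 5 = 1
Det delta = entry_delta * cofactor = 1 * 2 = 2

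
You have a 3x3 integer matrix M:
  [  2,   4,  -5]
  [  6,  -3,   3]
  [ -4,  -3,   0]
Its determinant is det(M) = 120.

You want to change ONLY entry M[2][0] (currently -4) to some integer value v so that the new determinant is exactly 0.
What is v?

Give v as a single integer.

det is linear in entry M[2][0]: det = old_det + (v - -4) * C_20
Cofactor C_20 = -3
Want det = 0: 120 + (v - -4) * -3 = 0
  (v - -4) = -120 / -3 = 40
  v = -4 + (40) = 36

Answer: 36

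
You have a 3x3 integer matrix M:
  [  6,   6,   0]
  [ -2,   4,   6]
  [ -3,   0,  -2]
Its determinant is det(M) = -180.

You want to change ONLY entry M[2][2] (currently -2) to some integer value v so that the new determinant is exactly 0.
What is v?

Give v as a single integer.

Answer: 3

Derivation:
det is linear in entry M[2][2]: det = old_det + (v - -2) * C_22
Cofactor C_22 = 36
Want det = 0: -180 + (v - -2) * 36 = 0
  (v - -2) = 180 / 36 = 5
  v = -2 + (5) = 3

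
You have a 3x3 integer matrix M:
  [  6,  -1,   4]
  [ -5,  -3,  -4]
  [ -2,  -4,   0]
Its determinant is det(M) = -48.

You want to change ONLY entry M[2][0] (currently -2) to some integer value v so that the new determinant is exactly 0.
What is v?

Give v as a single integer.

Answer: 1

Derivation:
det is linear in entry M[2][0]: det = old_det + (v - -2) * C_20
Cofactor C_20 = 16
Want det = 0: -48 + (v - -2) * 16 = 0
  (v - -2) = 48 / 16 = 3
  v = -2 + (3) = 1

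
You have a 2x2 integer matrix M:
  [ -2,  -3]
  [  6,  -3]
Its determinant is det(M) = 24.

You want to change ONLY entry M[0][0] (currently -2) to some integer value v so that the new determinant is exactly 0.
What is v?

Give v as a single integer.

Answer: 6

Derivation:
det is linear in entry M[0][0]: det = old_det + (v - -2) * C_00
Cofactor C_00 = -3
Want det = 0: 24 + (v - -2) * -3 = 0
  (v - -2) = -24 / -3 = 8
  v = -2 + (8) = 6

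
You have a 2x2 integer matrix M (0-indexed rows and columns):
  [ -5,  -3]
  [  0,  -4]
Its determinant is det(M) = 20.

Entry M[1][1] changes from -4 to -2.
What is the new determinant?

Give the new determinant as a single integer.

det is linear in row 1: changing M[1][1] by delta changes det by delta * cofactor(1,1).
Cofactor C_11 = (-1)^(1+1) * minor(1,1) = -5
Entry delta = -2 - -4 = 2
Det delta = 2 * -5 = -10
New det = 20 + -10 = 10

Answer: 10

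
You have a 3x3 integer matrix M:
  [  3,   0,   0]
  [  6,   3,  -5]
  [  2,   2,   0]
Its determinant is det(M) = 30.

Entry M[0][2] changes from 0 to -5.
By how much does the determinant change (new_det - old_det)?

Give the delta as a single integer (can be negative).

Answer: -30

Derivation:
Cofactor C_02 = 6
Entry delta = -5 - 0 = -5
Det delta = entry_delta * cofactor = -5 * 6 = -30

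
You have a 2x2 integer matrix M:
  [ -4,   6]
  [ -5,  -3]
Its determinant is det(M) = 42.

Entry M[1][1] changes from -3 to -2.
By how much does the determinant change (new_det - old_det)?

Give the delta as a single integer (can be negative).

Cofactor C_11 = -4
Entry delta = -2 - -3 = 1
Det delta = entry_delta * cofactor = 1 * -4 = -4

Answer: -4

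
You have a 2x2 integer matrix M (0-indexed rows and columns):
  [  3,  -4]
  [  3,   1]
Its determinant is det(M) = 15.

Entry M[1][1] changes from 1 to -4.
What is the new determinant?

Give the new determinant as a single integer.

det is linear in row 1: changing M[1][1] by delta changes det by delta * cofactor(1,1).
Cofactor C_11 = (-1)^(1+1) * minor(1,1) = 3
Entry delta = -4 - 1 = -5
Det delta = -5 * 3 = -15
New det = 15 + -15 = 0

Answer: 0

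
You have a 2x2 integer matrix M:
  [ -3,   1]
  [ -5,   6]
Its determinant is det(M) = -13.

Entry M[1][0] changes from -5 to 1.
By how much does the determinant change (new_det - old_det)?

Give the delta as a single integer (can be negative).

Answer: -6

Derivation:
Cofactor C_10 = -1
Entry delta = 1 - -5 = 6
Det delta = entry_delta * cofactor = 6 * -1 = -6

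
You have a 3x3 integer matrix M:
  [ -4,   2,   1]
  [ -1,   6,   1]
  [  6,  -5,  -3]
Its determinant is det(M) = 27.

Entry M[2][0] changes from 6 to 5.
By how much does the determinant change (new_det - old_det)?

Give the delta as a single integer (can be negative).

Answer: 4

Derivation:
Cofactor C_20 = -4
Entry delta = 5 - 6 = -1
Det delta = entry_delta * cofactor = -1 * -4 = 4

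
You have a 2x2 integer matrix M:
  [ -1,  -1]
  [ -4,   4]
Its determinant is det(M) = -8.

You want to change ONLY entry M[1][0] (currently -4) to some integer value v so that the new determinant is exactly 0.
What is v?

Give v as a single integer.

det is linear in entry M[1][0]: det = old_det + (v - -4) * C_10
Cofactor C_10 = 1
Want det = 0: -8 + (v - -4) * 1 = 0
  (v - -4) = 8 / 1 = 8
  v = -4 + (8) = 4

Answer: 4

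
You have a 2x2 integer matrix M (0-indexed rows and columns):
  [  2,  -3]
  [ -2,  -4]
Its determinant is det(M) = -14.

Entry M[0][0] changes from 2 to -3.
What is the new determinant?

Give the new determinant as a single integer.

det is linear in row 0: changing M[0][0] by delta changes det by delta * cofactor(0,0).
Cofactor C_00 = (-1)^(0+0) * minor(0,0) = -4
Entry delta = -3 - 2 = -5
Det delta = -5 * -4 = 20
New det = -14 + 20 = 6

Answer: 6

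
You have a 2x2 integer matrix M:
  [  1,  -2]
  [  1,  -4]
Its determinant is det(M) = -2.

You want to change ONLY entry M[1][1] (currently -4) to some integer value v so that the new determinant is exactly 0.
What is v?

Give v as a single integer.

det is linear in entry M[1][1]: det = old_det + (v - -4) * C_11
Cofactor C_11 = 1
Want det = 0: -2 + (v - -4) * 1 = 0
  (v - -4) = 2 / 1 = 2
  v = -4 + (2) = -2

Answer: -2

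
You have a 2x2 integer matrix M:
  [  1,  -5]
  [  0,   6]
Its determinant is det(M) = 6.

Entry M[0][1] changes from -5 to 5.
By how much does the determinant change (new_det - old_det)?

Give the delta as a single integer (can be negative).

Answer: 0

Derivation:
Cofactor C_01 = 0
Entry delta = 5 - -5 = 10
Det delta = entry_delta * cofactor = 10 * 0 = 0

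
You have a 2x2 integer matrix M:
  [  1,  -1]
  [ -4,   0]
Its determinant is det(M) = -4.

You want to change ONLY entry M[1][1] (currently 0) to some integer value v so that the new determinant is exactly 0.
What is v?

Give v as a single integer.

det is linear in entry M[1][1]: det = old_det + (v - 0) * C_11
Cofactor C_11 = 1
Want det = 0: -4 + (v - 0) * 1 = 0
  (v - 0) = 4 / 1 = 4
  v = 0 + (4) = 4

Answer: 4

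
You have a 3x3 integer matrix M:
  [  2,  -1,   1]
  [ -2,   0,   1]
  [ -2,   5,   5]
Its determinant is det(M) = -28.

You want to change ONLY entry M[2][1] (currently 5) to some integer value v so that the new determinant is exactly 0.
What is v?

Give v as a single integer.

det is linear in entry M[2][1]: det = old_det + (v - 5) * C_21
Cofactor C_21 = -4
Want det = 0: -28 + (v - 5) * -4 = 0
  (v - 5) = 28 / -4 = -7
  v = 5 + (-7) = -2

Answer: -2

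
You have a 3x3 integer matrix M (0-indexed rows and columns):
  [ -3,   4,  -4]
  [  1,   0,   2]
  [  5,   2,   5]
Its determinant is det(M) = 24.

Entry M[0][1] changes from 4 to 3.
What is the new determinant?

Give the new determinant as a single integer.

det is linear in row 0: changing M[0][1] by delta changes det by delta * cofactor(0,1).
Cofactor C_01 = (-1)^(0+1) * minor(0,1) = 5
Entry delta = 3 - 4 = -1
Det delta = -1 * 5 = -5
New det = 24 + -5 = 19

Answer: 19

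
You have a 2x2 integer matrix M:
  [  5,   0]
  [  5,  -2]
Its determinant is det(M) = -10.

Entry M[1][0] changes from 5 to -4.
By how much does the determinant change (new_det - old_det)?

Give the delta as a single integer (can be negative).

Cofactor C_10 = 0
Entry delta = -4 - 5 = -9
Det delta = entry_delta * cofactor = -9 * 0 = 0

Answer: 0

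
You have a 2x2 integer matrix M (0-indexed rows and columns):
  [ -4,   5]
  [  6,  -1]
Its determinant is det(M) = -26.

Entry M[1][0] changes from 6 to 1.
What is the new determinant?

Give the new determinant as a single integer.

Answer: -1

Derivation:
det is linear in row 1: changing M[1][0] by delta changes det by delta * cofactor(1,0).
Cofactor C_10 = (-1)^(1+0) * minor(1,0) = -5
Entry delta = 1 - 6 = -5
Det delta = -5 * -5 = 25
New det = -26 + 25 = -1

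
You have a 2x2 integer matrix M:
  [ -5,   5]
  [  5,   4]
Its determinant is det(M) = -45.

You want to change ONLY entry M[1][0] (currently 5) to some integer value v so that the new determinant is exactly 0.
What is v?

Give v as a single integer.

det is linear in entry M[1][0]: det = old_det + (v - 5) * C_10
Cofactor C_10 = -5
Want det = 0: -45 + (v - 5) * -5 = 0
  (v - 5) = 45 / -5 = -9
  v = 5 + (-9) = -4

Answer: -4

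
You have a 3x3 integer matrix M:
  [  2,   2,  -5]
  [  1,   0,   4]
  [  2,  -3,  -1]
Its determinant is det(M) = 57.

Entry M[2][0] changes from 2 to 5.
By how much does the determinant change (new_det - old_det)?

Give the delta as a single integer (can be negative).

Answer: 24

Derivation:
Cofactor C_20 = 8
Entry delta = 5 - 2 = 3
Det delta = entry_delta * cofactor = 3 * 8 = 24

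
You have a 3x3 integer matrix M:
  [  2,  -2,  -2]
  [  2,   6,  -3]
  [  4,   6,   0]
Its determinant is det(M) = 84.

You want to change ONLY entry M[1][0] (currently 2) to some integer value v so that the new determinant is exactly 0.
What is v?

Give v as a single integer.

det is linear in entry M[1][0]: det = old_det + (v - 2) * C_10
Cofactor C_10 = -12
Want det = 0: 84 + (v - 2) * -12 = 0
  (v - 2) = -84 / -12 = 7
  v = 2 + (7) = 9

Answer: 9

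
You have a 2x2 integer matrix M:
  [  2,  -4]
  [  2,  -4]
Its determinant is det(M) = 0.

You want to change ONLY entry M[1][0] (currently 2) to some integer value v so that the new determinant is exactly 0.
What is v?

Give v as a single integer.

det is linear in entry M[1][0]: det = old_det + (v - 2) * C_10
Cofactor C_10 = 4
Want det = 0: 0 + (v - 2) * 4 = 0
  (v - 2) = 0 / 4 = 0
  v = 2 + (0) = 2

Answer: 2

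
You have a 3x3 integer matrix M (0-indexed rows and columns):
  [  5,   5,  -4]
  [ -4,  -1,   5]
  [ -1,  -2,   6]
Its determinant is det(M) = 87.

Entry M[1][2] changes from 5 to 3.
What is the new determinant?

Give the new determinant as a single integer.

Answer: 77

Derivation:
det is linear in row 1: changing M[1][2] by delta changes det by delta * cofactor(1,2).
Cofactor C_12 = (-1)^(1+2) * minor(1,2) = 5
Entry delta = 3 - 5 = -2
Det delta = -2 * 5 = -10
New det = 87 + -10 = 77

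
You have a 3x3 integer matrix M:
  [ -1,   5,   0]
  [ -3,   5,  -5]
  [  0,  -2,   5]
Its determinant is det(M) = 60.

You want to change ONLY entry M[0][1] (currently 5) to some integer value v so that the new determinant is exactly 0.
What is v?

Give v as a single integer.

det is linear in entry M[0][1]: det = old_det + (v - 5) * C_01
Cofactor C_01 = 15
Want det = 0: 60 + (v - 5) * 15 = 0
  (v - 5) = -60 / 15 = -4
  v = 5 + (-4) = 1

Answer: 1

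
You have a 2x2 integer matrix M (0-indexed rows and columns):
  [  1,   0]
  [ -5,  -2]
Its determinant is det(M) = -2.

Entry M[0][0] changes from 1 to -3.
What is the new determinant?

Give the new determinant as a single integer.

Answer: 6

Derivation:
det is linear in row 0: changing M[0][0] by delta changes det by delta * cofactor(0,0).
Cofactor C_00 = (-1)^(0+0) * minor(0,0) = -2
Entry delta = -3 - 1 = -4
Det delta = -4 * -2 = 8
New det = -2 + 8 = 6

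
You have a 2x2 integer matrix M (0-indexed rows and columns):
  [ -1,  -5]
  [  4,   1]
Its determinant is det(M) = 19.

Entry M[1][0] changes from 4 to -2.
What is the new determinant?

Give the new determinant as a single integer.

det is linear in row 1: changing M[1][0] by delta changes det by delta * cofactor(1,0).
Cofactor C_10 = (-1)^(1+0) * minor(1,0) = 5
Entry delta = -2 - 4 = -6
Det delta = -6 * 5 = -30
New det = 19 + -30 = -11

Answer: -11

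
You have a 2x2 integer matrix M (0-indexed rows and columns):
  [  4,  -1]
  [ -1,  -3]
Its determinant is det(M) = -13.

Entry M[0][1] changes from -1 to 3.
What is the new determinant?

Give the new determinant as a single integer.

Answer: -9

Derivation:
det is linear in row 0: changing M[0][1] by delta changes det by delta * cofactor(0,1).
Cofactor C_01 = (-1)^(0+1) * minor(0,1) = 1
Entry delta = 3 - -1 = 4
Det delta = 4 * 1 = 4
New det = -13 + 4 = -9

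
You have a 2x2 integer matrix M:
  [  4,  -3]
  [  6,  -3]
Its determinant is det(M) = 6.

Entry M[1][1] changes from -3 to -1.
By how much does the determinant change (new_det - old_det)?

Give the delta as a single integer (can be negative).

Answer: 8

Derivation:
Cofactor C_11 = 4
Entry delta = -1 - -3 = 2
Det delta = entry_delta * cofactor = 2 * 4 = 8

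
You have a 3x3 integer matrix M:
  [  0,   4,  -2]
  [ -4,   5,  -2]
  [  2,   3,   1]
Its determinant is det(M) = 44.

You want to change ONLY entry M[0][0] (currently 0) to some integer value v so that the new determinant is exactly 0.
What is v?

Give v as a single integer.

Answer: -4

Derivation:
det is linear in entry M[0][0]: det = old_det + (v - 0) * C_00
Cofactor C_00 = 11
Want det = 0: 44 + (v - 0) * 11 = 0
  (v - 0) = -44 / 11 = -4
  v = 0 + (-4) = -4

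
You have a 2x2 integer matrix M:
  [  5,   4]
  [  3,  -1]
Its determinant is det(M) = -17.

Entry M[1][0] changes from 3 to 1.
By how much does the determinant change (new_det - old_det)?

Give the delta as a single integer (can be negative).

Cofactor C_10 = -4
Entry delta = 1 - 3 = -2
Det delta = entry_delta * cofactor = -2 * -4 = 8

Answer: 8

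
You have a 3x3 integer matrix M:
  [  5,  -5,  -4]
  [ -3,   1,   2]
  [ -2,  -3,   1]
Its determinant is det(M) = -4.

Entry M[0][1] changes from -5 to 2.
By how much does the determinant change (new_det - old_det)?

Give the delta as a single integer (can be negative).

Answer: -7

Derivation:
Cofactor C_01 = -1
Entry delta = 2 - -5 = 7
Det delta = entry_delta * cofactor = 7 * -1 = -7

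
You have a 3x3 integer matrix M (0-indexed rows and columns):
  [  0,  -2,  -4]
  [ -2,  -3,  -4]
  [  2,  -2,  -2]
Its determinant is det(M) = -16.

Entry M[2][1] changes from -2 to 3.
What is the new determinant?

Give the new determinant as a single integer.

det is linear in row 2: changing M[2][1] by delta changes det by delta * cofactor(2,1).
Cofactor C_21 = (-1)^(2+1) * minor(2,1) = 8
Entry delta = 3 - -2 = 5
Det delta = 5 * 8 = 40
New det = -16 + 40 = 24

Answer: 24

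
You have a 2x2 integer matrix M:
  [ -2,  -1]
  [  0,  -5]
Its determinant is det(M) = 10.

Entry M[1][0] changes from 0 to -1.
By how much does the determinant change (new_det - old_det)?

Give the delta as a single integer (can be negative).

Answer: -1

Derivation:
Cofactor C_10 = 1
Entry delta = -1 - 0 = -1
Det delta = entry_delta * cofactor = -1 * 1 = -1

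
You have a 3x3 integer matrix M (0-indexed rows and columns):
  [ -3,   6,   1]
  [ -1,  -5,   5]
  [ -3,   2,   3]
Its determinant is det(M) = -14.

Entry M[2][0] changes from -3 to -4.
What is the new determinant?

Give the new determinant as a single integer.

Answer: -49

Derivation:
det is linear in row 2: changing M[2][0] by delta changes det by delta * cofactor(2,0).
Cofactor C_20 = (-1)^(2+0) * minor(2,0) = 35
Entry delta = -4 - -3 = -1
Det delta = -1 * 35 = -35
New det = -14 + -35 = -49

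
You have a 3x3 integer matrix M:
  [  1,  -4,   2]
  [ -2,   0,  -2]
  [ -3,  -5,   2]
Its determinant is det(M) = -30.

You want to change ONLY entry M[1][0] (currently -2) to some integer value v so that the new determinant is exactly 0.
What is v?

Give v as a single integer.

det is linear in entry M[1][0]: det = old_det + (v - -2) * C_10
Cofactor C_10 = -2
Want det = 0: -30 + (v - -2) * -2 = 0
  (v - -2) = 30 / -2 = -15
  v = -2 + (-15) = -17

Answer: -17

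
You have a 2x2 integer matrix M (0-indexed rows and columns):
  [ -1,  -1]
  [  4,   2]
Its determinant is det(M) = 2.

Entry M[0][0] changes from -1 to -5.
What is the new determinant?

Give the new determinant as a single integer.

det is linear in row 0: changing M[0][0] by delta changes det by delta * cofactor(0,0).
Cofactor C_00 = (-1)^(0+0) * minor(0,0) = 2
Entry delta = -5 - -1 = -4
Det delta = -4 * 2 = -8
New det = 2 + -8 = -6

Answer: -6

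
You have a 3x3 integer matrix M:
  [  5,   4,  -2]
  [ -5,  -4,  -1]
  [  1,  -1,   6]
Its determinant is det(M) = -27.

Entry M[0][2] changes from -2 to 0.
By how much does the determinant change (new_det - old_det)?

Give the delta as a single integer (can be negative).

Cofactor C_02 = 9
Entry delta = 0 - -2 = 2
Det delta = entry_delta * cofactor = 2 * 9 = 18

Answer: 18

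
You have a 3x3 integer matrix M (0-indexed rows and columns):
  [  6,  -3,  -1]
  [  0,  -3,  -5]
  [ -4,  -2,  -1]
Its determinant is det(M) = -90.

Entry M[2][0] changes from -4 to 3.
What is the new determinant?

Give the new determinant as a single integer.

det is linear in row 2: changing M[2][0] by delta changes det by delta * cofactor(2,0).
Cofactor C_20 = (-1)^(2+0) * minor(2,0) = 12
Entry delta = 3 - -4 = 7
Det delta = 7 * 12 = 84
New det = -90 + 84 = -6

Answer: -6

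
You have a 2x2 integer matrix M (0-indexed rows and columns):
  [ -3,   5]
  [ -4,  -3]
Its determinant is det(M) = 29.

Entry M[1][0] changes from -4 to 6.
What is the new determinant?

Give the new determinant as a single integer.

det is linear in row 1: changing M[1][0] by delta changes det by delta * cofactor(1,0).
Cofactor C_10 = (-1)^(1+0) * minor(1,0) = -5
Entry delta = 6 - -4 = 10
Det delta = 10 * -5 = -50
New det = 29 + -50 = -21

Answer: -21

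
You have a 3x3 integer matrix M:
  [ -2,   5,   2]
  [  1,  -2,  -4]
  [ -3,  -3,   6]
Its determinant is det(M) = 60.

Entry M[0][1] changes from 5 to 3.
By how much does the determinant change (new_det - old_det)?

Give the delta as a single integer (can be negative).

Cofactor C_01 = 6
Entry delta = 3 - 5 = -2
Det delta = entry_delta * cofactor = -2 * 6 = -12

Answer: -12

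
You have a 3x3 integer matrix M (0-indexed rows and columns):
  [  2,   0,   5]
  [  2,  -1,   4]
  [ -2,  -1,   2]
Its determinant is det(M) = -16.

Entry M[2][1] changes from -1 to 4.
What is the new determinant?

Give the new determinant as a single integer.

Answer: -6

Derivation:
det is linear in row 2: changing M[2][1] by delta changes det by delta * cofactor(2,1).
Cofactor C_21 = (-1)^(2+1) * minor(2,1) = 2
Entry delta = 4 - -1 = 5
Det delta = 5 * 2 = 10
New det = -16 + 10 = -6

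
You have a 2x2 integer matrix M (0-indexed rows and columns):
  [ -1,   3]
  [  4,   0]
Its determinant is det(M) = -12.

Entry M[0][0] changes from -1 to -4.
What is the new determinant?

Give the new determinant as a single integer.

Answer: -12

Derivation:
det is linear in row 0: changing M[0][0] by delta changes det by delta * cofactor(0,0).
Cofactor C_00 = (-1)^(0+0) * minor(0,0) = 0
Entry delta = -4 - -1 = -3
Det delta = -3 * 0 = 0
New det = -12 + 0 = -12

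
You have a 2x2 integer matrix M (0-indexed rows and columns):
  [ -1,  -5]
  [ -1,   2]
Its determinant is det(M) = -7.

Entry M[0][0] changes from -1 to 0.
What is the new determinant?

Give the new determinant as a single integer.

det is linear in row 0: changing M[0][0] by delta changes det by delta * cofactor(0,0).
Cofactor C_00 = (-1)^(0+0) * minor(0,0) = 2
Entry delta = 0 - -1 = 1
Det delta = 1 * 2 = 2
New det = -7 + 2 = -5

Answer: -5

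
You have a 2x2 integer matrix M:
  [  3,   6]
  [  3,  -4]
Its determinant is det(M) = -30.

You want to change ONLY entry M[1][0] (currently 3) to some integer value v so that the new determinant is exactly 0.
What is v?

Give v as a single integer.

det is linear in entry M[1][0]: det = old_det + (v - 3) * C_10
Cofactor C_10 = -6
Want det = 0: -30 + (v - 3) * -6 = 0
  (v - 3) = 30 / -6 = -5
  v = 3 + (-5) = -2

Answer: -2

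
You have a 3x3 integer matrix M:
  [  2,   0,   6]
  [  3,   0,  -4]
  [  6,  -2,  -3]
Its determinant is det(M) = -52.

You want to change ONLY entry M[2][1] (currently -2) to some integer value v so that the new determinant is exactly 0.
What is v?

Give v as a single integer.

det is linear in entry M[2][1]: det = old_det + (v - -2) * C_21
Cofactor C_21 = 26
Want det = 0: -52 + (v - -2) * 26 = 0
  (v - -2) = 52 / 26 = 2
  v = -2 + (2) = 0

Answer: 0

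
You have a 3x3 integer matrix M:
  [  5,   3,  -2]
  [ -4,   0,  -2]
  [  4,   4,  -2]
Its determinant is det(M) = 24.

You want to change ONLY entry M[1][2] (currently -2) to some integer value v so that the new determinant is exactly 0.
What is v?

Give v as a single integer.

det is linear in entry M[1][2]: det = old_det + (v - -2) * C_12
Cofactor C_12 = -8
Want det = 0: 24 + (v - -2) * -8 = 0
  (v - -2) = -24 / -8 = 3
  v = -2 + (3) = 1

Answer: 1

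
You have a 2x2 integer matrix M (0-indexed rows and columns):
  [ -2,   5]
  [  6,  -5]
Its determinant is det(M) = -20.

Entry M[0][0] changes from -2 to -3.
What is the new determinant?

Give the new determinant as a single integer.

Answer: -15

Derivation:
det is linear in row 0: changing M[0][0] by delta changes det by delta * cofactor(0,0).
Cofactor C_00 = (-1)^(0+0) * minor(0,0) = -5
Entry delta = -3 - -2 = -1
Det delta = -1 * -5 = 5
New det = -20 + 5 = -15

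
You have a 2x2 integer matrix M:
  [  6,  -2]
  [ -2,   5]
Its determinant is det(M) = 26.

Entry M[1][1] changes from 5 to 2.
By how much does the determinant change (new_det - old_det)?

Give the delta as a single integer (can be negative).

Answer: -18

Derivation:
Cofactor C_11 = 6
Entry delta = 2 - 5 = -3
Det delta = entry_delta * cofactor = -3 * 6 = -18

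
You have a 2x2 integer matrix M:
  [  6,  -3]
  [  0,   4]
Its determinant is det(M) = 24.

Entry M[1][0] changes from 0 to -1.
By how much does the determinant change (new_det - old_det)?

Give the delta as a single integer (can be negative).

Cofactor C_10 = 3
Entry delta = -1 - 0 = -1
Det delta = entry_delta * cofactor = -1 * 3 = -3

Answer: -3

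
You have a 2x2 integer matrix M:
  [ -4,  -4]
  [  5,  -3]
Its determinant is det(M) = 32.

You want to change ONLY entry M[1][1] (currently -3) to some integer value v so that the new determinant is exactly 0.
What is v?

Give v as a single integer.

Answer: 5

Derivation:
det is linear in entry M[1][1]: det = old_det + (v - -3) * C_11
Cofactor C_11 = -4
Want det = 0: 32 + (v - -3) * -4 = 0
  (v - -3) = -32 / -4 = 8
  v = -3 + (8) = 5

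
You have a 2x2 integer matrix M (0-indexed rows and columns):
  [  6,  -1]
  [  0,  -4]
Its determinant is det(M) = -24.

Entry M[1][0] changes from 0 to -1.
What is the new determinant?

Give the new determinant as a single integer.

Answer: -25

Derivation:
det is linear in row 1: changing M[1][0] by delta changes det by delta * cofactor(1,0).
Cofactor C_10 = (-1)^(1+0) * minor(1,0) = 1
Entry delta = -1 - 0 = -1
Det delta = -1 * 1 = -1
New det = -24 + -1 = -25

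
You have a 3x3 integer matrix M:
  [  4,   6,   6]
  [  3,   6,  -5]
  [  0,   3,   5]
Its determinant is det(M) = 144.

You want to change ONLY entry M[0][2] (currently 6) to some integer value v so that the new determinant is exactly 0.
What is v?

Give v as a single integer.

det is linear in entry M[0][2]: det = old_det + (v - 6) * C_02
Cofactor C_02 = 9
Want det = 0: 144 + (v - 6) * 9 = 0
  (v - 6) = -144 / 9 = -16
  v = 6 + (-16) = -10

Answer: -10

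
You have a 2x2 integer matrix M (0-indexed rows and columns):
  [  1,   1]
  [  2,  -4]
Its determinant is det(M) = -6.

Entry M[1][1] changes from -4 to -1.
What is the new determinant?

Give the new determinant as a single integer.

det is linear in row 1: changing M[1][1] by delta changes det by delta * cofactor(1,1).
Cofactor C_11 = (-1)^(1+1) * minor(1,1) = 1
Entry delta = -1 - -4 = 3
Det delta = 3 * 1 = 3
New det = -6 + 3 = -3

Answer: -3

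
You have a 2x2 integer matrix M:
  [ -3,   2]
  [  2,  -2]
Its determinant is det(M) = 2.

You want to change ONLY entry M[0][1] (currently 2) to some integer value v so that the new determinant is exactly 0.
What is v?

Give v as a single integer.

Answer: 3

Derivation:
det is linear in entry M[0][1]: det = old_det + (v - 2) * C_01
Cofactor C_01 = -2
Want det = 0: 2 + (v - 2) * -2 = 0
  (v - 2) = -2 / -2 = 1
  v = 2 + (1) = 3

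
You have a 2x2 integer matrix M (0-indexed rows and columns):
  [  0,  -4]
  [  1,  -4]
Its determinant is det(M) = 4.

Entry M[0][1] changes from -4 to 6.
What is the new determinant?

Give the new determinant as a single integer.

det is linear in row 0: changing M[0][1] by delta changes det by delta * cofactor(0,1).
Cofactor C_01 = (-1)^(0+1) * minor(0,1) = -1
Entry delta = 6 - -4 = 10
Det delta = 10 * -1 = -10
New det = 4 + -10 = -6

Answer: -6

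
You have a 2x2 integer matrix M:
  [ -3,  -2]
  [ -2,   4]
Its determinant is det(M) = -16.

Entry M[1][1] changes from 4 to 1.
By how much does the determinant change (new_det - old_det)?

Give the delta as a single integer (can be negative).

Answer: 9

Derivation:
Cofactor C_11 = -3
Entry delta = 1 - 4 = -3
Det delta = entry_delta * cofactor = -3 * -3 = 9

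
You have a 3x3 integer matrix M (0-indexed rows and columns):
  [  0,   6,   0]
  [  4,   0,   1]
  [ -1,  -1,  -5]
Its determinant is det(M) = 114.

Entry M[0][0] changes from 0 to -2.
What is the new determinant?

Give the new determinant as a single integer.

det is linear in row 0: changing M[0][0] by delta changes det by delta * cofactor(0,0).
Cofactor C_00 = (-1)^(0+0) * minor(0,0) = 1
Entry delta = -2 - 0 = -2
Det delta = -2 * 1 = -2
New det = 114 + -2 = 112

Answer: 112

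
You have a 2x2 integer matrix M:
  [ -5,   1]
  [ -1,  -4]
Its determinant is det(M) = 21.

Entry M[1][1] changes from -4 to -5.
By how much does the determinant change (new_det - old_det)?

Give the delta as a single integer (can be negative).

Cofactor C_11 = -5
Entry delta = -5 - -4 = -1
Det delta = entry_delta * cofactor = -1 * -5 = 5

Answer: 5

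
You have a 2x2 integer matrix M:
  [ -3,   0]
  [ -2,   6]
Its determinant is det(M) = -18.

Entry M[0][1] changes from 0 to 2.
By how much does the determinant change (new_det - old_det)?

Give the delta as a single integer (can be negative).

Answer: 4

Derivation:
Cofactor C_01 = 2
Entry delta = 2 - 0 = 2
Det delta = entry_delta * cofactor = 2 * 2 = 4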